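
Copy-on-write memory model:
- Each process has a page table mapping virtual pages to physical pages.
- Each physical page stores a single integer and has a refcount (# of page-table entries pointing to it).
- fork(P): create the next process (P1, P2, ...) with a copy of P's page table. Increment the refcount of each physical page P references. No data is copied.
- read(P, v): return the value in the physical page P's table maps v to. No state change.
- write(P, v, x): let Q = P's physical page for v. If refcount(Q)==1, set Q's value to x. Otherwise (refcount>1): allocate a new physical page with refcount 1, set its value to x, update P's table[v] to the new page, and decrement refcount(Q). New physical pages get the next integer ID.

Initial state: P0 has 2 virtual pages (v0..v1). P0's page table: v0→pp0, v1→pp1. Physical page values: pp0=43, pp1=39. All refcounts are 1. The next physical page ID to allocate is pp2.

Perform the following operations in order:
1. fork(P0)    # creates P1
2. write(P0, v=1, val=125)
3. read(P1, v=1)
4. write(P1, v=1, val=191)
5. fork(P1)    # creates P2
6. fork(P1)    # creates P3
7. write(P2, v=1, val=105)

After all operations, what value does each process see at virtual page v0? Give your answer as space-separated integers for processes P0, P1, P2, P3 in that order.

Answer: 43 43 43 43

Derivation:
Op 1: fork(P0) -> P1. 2 ppages; refcounts: pp0:2 pp1:2
Op 2: write(P0, v1, 125). refcount(pp1)=2>1 -> COPY to pp2. 3 ppages; refcounts: pp0:2 pp1:1 pp2:1
Op 3: read(P1, v1) -> 39. No state change.
Op 4: write(P1, v1, 191). refcount(pp1)=1 -> write in place. 3 ppages; refcounts: pp0:2 pp1:1 pp2:1
Op 5: fork(P1) -> P2. 3 ppages; refcounts: pp0:3 pp1:2 pp2:1
Op 6: fork(P1) -> P3. 3 ppages; refcounts: pp0:4 pp1:3 pp2:1
Op 7: write(P2, v1, 105). refcount(pp1)=3>1 -> COPY to pp3. 4 ppages; refcounts: pp0:4 pp1:2 pp2:1 pp3:1
P0: v0 -> pp0 = 43
P1: v0 -> pp0 = 43
P2: v0 -> pp0 = 43
P3: v0 -> pp0 = 43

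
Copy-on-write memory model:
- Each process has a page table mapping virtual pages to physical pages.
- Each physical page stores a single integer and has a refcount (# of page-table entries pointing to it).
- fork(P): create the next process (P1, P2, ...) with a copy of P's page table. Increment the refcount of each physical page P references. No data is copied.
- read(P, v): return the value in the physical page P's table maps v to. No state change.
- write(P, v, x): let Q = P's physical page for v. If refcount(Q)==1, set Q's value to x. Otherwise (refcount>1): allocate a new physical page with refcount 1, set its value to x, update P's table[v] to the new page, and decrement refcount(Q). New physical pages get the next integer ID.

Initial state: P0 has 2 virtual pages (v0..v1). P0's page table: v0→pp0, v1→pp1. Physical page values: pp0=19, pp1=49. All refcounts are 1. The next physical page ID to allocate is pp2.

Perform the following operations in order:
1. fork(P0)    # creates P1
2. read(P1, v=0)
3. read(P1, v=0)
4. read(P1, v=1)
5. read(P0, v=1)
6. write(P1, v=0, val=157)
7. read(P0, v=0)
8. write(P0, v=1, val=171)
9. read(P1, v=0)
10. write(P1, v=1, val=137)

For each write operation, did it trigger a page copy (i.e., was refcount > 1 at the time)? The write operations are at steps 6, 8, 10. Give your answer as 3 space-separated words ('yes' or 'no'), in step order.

Op 1: fork(P0) -> P1. 2 ppages; refcounts: pp0:2 pp1:2
Op 2: read(P1, v0) -> 19. No state change.
Op 3: read(P1, v0) -> 19. No state change.
Op 4: read(P1, v1) -> 49. No state change.
Op 5: read(P0, v1) -> 49. No state change.
Op 6: write(P1, v0, 157). refcount(pp0)=2>1 -> COPY to pp2. 3 ppages; refcounts: pp0:1 pp1:2 pp2:1
Op 7: read(P0, v0) -> 19. No state change.
Op 8: write(P0, v1, 171). refcount(pp1)=2>1 -> COPY to pp3. 4 ppages; refcounts: pp0:1 pp1:1 pp2:1 pp3:1
Op 9: read(P1, v0) -> 157. No state change.
Op 10: write(P1, v1, 137). refcount(pp1)=1 -> write in place. 4 ppages; refcounts: pp0:1 pp1:1 pp2:1 pp3:1

yes yes no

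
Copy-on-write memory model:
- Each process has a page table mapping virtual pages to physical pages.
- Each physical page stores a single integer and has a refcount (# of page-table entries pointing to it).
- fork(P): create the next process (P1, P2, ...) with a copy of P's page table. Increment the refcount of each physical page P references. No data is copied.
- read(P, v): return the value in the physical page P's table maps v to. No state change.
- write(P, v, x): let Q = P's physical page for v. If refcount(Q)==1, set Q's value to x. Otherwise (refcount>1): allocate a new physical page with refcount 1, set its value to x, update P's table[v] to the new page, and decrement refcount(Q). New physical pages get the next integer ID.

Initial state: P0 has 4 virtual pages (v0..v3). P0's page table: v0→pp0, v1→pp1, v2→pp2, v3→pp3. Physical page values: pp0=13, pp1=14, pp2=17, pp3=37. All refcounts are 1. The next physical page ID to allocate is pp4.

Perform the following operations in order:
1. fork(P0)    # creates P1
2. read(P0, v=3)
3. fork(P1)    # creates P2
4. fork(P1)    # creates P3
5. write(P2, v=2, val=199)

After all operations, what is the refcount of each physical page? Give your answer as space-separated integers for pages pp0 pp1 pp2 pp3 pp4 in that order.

Op 1: fork(P0) -> P1. 4 ppages; refcounts: pp0:2 pp1:2 pp2:2 pp3:2
Op 2: read(P0, v3) -> 37. No state change.
Op 3: fork(P1) -> P2. 4 ppages; refcounts: pp0:3 pp1:3 pp2:3 pp3:3
Op 4: fork(P1) -> P3. 4 ppages; refcounts: pp0:4 pp1:4 pp2:4 pp3:4
Op 5: write(P2, v2, 199). refcount(pp2)=4>1 -> COPY to pp4. 5 ppages; refcounts: pp0:4 pp1:4 pp2:3 pp3:4 pp4:1

Answer: 4 4 3 4 1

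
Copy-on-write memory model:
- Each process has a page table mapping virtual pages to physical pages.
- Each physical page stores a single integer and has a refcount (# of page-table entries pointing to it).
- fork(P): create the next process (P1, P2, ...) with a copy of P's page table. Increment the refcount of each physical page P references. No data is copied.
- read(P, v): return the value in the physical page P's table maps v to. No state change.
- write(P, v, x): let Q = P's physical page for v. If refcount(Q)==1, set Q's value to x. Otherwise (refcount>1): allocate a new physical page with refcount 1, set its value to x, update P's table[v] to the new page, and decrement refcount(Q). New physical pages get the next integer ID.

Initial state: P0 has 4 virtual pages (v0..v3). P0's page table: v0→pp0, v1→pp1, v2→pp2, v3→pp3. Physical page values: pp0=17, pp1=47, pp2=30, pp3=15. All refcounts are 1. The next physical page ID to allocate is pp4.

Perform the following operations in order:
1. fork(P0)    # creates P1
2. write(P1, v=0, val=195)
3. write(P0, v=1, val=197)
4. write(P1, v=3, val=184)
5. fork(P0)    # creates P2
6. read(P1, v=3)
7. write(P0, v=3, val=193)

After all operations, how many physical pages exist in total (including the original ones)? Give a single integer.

Answer: 8

Derivation:
Op 1: fork(P0) -> P1. 4 ppages; refcounts: pp0:2 pp1:2 pp2:2 pp3:2
Op 2: write(P1, v0, 195). refcount(pp0)=2>1 -> COPY to pp4. 5 ppages; refcounts: pp0:1 pp1:2 pp2:2 pp3:2 pp4:1
Op 3: write(P0, v1, 197). refcount(pp1)=2>1 -> COPY to pp5. 6 ppages; refcounts: pp0:1 pp1:1 pp2:2 pp3:2 pp4:1 pp5:1
Op 4: write(P1, v3, 184). refcount(pp3)=2>1 -> COPY to pp6. 7 ppages; refcounts: pp0:1 pp1:1 pp2:2 pp3:1 pp4:1 pp5:1 pp6:1
Op 5: fork(P0) -> P2. 7 ppages; refcounts: pp0:2 pp1:1 pp2:3 pp3:2 pp4:1 pp5:2 pp6:1
Op 6: read(P1, v3) -> 184. No state change.
Op 7: write(P0, v3, 193). refcount(pp3)=2>1 -> COPY to pp7. 8 ppages; refcounts: pp0:2 pp1:1 pp2:3 pp3:1 pp4:1 pp5:2 pp6:1 pp7:1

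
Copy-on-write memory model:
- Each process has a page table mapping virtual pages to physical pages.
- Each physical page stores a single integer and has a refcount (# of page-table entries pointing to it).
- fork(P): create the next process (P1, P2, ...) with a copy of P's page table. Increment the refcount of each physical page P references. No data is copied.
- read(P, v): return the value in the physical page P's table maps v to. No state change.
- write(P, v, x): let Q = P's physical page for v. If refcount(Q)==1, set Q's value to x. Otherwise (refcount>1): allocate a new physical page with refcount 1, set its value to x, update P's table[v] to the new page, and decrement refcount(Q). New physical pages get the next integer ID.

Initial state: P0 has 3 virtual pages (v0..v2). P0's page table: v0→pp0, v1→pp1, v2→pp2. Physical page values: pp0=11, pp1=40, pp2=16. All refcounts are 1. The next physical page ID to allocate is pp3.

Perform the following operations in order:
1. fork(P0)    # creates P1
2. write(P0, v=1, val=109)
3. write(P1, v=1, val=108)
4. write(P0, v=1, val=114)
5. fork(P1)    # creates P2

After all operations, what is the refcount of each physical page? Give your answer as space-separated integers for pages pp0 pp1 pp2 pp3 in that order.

Answer: 3 2 3 1

Derivation:
Op 1: fork(P0) -> P1. 3 ppages; refcounts: pp0:2 pp1:2 pp2:2
Op 2: write(P0, v1, 109). refcount(pp1)=2>1 -> COPY to pp3. 4 ppages; refcounts: pp0:2 pp1:1 pp2:2 pp3:1
Op 3: write(P1, v1, 108). refcount(pp1)=1 -> write in place. 4 ppages; refcounts: pp0:2 pp1:1 pp2:2 pp3:1
Op 4: write(P0, v1, 114). refcount(pp3)=1 -> write in place. 4 ppages; refcounts: pp0:2 pp1:1 pp2:2 pp3:1
Op 5: fork(P1) -> P2. 4 ppages; refcounts: pp0:3 pp1:2 pp2:3 pp3:1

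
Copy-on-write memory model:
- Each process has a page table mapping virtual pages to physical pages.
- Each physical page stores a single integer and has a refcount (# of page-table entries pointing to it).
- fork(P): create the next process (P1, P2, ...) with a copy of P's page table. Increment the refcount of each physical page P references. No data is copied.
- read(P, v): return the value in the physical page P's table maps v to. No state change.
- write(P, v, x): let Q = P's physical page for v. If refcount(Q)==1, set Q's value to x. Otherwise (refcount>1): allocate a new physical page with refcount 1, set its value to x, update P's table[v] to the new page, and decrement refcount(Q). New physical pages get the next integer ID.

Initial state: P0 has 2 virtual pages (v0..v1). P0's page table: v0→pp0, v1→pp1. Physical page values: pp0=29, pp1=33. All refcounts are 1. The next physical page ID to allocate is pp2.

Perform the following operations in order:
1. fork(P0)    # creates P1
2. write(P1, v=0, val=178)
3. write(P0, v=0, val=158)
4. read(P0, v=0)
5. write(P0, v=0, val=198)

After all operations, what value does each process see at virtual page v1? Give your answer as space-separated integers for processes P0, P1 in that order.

Answer: 33 33

Derivation:
Op 1: fork(P0) -> P1. 2 ppages; refcounts: pp0:2 pp1:2
Op 2: write(P1, v0, 178). refcount(pp0)=2>1 -> COPY to pp2. 3 ppages; refcounts: pp0:1 pp1:2 pp2:1
Op 3: write(P0, v0, 158). refcount(pp0)=1 -> write in place. 3 ppages; refcounts: pp0:1 pp1:2 pp2:1
Op 4: read(P0, v0) -> 158. No state change.
Op 5: write(P0, v0, 198). refcount(pp0)=1 -> write in place. 3 ppages; refcounts: pp0:1 pp1:2 pp2:1
P0: v1 -> pp1 = 33
P1: v1 -> pp1 = 33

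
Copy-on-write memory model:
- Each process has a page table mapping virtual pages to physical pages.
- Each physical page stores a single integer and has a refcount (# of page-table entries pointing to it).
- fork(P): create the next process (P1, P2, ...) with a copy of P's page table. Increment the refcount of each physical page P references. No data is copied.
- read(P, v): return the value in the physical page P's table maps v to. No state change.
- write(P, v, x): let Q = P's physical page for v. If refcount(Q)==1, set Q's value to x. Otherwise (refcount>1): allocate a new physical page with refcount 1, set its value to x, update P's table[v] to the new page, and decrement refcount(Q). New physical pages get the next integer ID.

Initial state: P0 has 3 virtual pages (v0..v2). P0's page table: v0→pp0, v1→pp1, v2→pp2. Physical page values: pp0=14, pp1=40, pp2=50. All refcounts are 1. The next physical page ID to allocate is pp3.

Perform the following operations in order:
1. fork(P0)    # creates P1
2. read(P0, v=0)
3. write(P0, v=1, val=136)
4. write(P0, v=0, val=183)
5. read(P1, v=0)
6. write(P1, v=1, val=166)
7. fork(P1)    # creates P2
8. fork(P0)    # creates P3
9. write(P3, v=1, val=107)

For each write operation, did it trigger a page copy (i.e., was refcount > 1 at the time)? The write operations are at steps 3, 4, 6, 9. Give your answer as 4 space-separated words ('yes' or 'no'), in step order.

Op 1: fork(P0) -> P1. 3 ppages; refcounts: pp0:2 pp1:2 pp2:2
Op 2: read(P0, v0) -> 14. No state change.
Op 3: write(P0, v1, 136). refcount(pp1)=2>1 -> COPY to pp3. 4 ppages; refcounts: pp0:2 pp1:1 pp2:2 pp3:1
Op 4: write(P0, v0, 183). refcount(pp0)=2>1 -> COPY to pp4. 5 ppages; refcounts: pp0:1 pp1:1 pp2:2 pp3:1 pp4:1
Op 5: read(P1, v0) -> 14. No state change.
Op 6: write(P1, v1, 166). refcount(pp1)=1 -> write in place. 5 ppages; refcounts: pp0:1 pp1:1 pp2:2 pp3:1 pp4:1
Op 7: fork(P1) -> P2. 5 ppages; refcounts: pp0:2 pp1:2 pp2:3 pp3:1 pp4:1
Op 8: fork(P0) -> P3. 5 ppages; refcounts: pp0:2 pp1:2 pp2:4 pp3:2 pp4:2
Op 9: write(P3, v1, 107). refcount(pp3)=2>1 -> COPY to pp5. 6 ppages; refcounts: pp0:2 pp1:2 pp2:4 pp3:1 pp4:2 pp5:1

yes yes no yes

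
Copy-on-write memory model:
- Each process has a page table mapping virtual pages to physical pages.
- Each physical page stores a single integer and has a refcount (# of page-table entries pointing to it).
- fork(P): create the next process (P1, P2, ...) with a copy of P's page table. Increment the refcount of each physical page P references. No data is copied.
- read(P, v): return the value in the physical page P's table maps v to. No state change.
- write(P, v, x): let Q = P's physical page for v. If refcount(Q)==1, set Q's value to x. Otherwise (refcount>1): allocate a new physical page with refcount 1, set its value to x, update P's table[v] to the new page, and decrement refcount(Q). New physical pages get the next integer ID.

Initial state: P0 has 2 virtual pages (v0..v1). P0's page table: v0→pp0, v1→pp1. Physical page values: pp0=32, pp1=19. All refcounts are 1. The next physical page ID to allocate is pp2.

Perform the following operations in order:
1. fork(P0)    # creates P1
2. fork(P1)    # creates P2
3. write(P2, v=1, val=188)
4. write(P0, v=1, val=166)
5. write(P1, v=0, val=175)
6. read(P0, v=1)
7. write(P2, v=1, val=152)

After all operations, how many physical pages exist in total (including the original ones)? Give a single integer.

Answer: 5

Derivation:
Op 1: fork(P0) -> P1. 2 ppages; refcounts: pp0:2 pp1:2
Op 2: fork(P1) -> P2. 2 ppages; refcounts: pp0:3 pp1:3
Op 3: write(P2, v1, 188). refcount(pp1)=3>1 -> COPY to pp2. 3 ppages; refcounts: pp0:3 pp1:2 pp2:1
Op 4: write(P0, v1, 166). refcount(pp1)=2>1 -> COPY to pp3. 4 ppages; refcounts: pp0:3 pp1:1 pp2:1 pp3:1
Op 5: write(P1, v0, 175). refcount(pp0)=3>1 -> COPY to pp4. 5 ppages; refcounts: pp0:2 pp1:1 pp2:1 pp3:1 pp4:1
Op 6: read(P0, v1) -> 166. No state change.
Op 7: write(P2, v1, 152). refcount(pp2)=1 -> write in place. 5 ppages; refcounts: pp0:2 pp1:1 pp2:1 pp3:1 pp4:1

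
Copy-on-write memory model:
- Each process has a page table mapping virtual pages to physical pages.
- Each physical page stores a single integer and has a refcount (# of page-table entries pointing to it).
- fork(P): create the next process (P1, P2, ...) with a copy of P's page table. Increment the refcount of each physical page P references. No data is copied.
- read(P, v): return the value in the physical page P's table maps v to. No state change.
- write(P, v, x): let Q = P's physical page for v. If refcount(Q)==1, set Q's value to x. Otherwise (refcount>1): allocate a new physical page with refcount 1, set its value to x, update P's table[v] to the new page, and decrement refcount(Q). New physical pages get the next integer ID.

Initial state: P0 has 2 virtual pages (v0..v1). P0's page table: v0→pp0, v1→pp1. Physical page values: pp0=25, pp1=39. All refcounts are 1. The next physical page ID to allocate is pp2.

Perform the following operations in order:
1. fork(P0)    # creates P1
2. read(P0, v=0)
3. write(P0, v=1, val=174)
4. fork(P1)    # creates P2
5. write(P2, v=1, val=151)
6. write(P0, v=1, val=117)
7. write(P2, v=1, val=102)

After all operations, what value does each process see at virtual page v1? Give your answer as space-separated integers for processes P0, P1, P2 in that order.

Answer: 117 39 102

Derivation:
Op 1: fork(P0) -> P1. 2 ppages; refcounts: pp0:2 pp1:2
Op 2: read(P0, v0) -> 25. No state change.
Op 3: write(P0, v1, 174). refcount(pp1)=2>1 -> COPY to pp2. 3 ppages; refcounts: pp0:2 pp1:1 pp2:1
Op 4: fork(P1) -> P2. 3 ppages; refcounts: pp0:3 pp1:2 pp2:1
Op 5: write(P2, v1, 151). refcount(pp1)=2>1 -> COPY to pp3. 4 ppages; refcounts: pp0:3 pp1:1 pp2:1 pp3:1
Op 6: write(P0, v1, 117). refcount(pp2)=1 -> write in place. 4 ppages; refcounts: pp0:3 pp1:1 pp2:1 pp3:1
Op 7: write(P2, v1, 102). refcount(pp3)=1 -> write in place. 4 ppages; refcounts: pp0:3 pp1:1 pp2:1 pp3:1
P0: v1 -> pp2 = 117
P1: v1 -> pp1 = 39
P2: v1 -> pp3 = 102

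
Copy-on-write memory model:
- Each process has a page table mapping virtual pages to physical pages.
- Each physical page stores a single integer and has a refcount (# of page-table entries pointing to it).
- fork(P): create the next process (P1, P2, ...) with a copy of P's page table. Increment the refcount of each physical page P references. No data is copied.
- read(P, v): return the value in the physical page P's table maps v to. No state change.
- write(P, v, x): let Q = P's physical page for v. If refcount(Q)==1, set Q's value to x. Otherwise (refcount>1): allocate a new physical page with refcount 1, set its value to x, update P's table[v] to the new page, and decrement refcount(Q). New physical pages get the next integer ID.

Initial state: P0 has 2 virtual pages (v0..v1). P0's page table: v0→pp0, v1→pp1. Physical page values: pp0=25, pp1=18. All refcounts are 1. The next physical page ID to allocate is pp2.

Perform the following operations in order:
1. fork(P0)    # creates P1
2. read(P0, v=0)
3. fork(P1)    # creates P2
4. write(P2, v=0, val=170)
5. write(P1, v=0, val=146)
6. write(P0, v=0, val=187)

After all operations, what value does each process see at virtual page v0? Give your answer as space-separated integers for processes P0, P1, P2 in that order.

Answer: 187 146 170

Derivation:
Op 1: fork(P0) -> P1. 2 ppages; refcounts: pp0:2 pp1:2
Op 2: read(P0, v0) -> 25. No state change.
Op 3: fork(P1) -> P2. 2 ppages; refcounts: pp0:3 pp1:3
Op 4: write(P2, v0, 170). refcount(pp0)=3>1 -> COPY to pp2. 3 ppages; refcounts: pp0:2 pp1:3 pp2:1
Op 5: write(P1, v0, 146). refcount(pp0)=2>1 -> COPY to pp3. 4 ppages; refcounts: pp0:1 pp1:3 pp2:1 pp3:1
Op 6: write(P0, v0, 187). refcount(pp0)=1 -> write in place. 4 ppages; refcounts: pp0:1 pp1:3 pp2:1 pp3:1
P0: v0 -> pp0 = 187
P1: v0 -> pp3 = 146
P2: v0 -> pp2 = 170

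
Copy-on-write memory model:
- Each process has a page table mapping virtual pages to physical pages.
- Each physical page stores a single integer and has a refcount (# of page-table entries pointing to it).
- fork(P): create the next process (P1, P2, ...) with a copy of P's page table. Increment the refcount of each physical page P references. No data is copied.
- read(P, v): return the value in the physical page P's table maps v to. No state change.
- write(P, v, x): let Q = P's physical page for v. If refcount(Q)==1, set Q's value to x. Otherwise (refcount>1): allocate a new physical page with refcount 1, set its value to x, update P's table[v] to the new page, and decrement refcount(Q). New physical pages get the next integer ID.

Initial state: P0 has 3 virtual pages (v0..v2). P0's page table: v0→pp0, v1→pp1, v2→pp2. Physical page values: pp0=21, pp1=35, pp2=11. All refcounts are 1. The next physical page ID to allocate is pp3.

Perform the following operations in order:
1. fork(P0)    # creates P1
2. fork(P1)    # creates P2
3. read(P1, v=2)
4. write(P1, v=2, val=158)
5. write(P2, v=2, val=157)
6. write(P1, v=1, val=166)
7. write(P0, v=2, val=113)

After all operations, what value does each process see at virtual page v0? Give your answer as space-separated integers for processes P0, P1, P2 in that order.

Answer: 21 21 21

Derivation:
Op 1: fork(P0) -> P1. 3 ppages; refcounts: pp0:2 pp1:2 pp2:2
Op 2: fork(P1) -> P2. 3 ppages; refcounts: pp0:3 pp1:3 pp2:3
Op 3: read(P1, v2) -> 11. No state change.
Op 4: write(P1, v2, 158). refcount(pp2)=3>1 -> COPY to pp3. 4 ppages; refcounts: pp0:3 pp1:3 pp2:2 pp3:1
Op 5: write(P2, v2, 157). refcount(pp2)=2>1 -> COPY to pp4. 5 ppages; refcounts: pp0:3 pp1:3 pp2:1 pp3:1 pp4:1
Op 6: write(P1, v1, 166). refcount(pp1)=3>1 -> COPY to pp5. 6 ppages; refcounts: pp0:3 pp1:2 pp2:1 pp3:1 pp4:1 pp5:1
Op 7: write(P0, v2, 113). refcount(pp2)=1 -> write in place. 6 ppages; refcounts: pp0:3 pp1:2 pp2:1 pp3:1 pp4:1 pp5:1
P0: v0 -> pp0 = 21
P1: v0 -> pp0 = 21
P2: v0 -> pp0 = 21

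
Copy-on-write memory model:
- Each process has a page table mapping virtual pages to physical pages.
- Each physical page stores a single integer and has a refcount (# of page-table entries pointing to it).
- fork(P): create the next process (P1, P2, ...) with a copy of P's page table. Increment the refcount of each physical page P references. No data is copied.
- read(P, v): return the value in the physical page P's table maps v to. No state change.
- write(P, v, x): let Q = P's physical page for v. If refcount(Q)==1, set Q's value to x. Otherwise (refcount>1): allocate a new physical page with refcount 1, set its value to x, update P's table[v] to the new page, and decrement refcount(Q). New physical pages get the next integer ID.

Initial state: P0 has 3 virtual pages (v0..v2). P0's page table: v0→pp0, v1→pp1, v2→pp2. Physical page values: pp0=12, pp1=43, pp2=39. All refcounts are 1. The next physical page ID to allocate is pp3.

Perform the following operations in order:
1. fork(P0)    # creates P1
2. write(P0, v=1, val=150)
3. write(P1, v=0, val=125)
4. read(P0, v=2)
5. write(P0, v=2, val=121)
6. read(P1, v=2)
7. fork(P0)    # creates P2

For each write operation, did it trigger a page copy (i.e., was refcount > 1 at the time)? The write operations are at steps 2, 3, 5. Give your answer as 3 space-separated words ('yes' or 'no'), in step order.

Op 1: fork(P0) -> P1. 3 ppages; refcounts: pp0:2 pp1:2 pp2:2
Op 2: write(P0, v1, 150). refcount(pp1)=2>1 -> COPY to pp3. 4 ppages; refcounts: pp0:2 pp1:1 pp2:2 pp3:1
Op 3: write(P1, v0, 125). refcount(pp0)=2>1 -> COPY to pp4. 5 ppages; refcounts: pp0:1 pp1:1 pp2:2 pp3:1 pp4:1
Op 4: read(P0, v2) -> 39. No state change.
Op 5: write(P0, v2, 121). refcount(pp2)=2>1 -> COPY to pp5. 6 ppages; refcounts: pp0:1 pp1:1 pp2:1 pp3:1 pp4:1 pp5:1
Op 6: read(P1, v2) -> 39. No state change.
Op 7: fork(P0) -> P2. 6 ppages; refcounts: pp0:2 pp1:1 pp2:1 pp3:2 pp4:1 pp5:2

yes yes yes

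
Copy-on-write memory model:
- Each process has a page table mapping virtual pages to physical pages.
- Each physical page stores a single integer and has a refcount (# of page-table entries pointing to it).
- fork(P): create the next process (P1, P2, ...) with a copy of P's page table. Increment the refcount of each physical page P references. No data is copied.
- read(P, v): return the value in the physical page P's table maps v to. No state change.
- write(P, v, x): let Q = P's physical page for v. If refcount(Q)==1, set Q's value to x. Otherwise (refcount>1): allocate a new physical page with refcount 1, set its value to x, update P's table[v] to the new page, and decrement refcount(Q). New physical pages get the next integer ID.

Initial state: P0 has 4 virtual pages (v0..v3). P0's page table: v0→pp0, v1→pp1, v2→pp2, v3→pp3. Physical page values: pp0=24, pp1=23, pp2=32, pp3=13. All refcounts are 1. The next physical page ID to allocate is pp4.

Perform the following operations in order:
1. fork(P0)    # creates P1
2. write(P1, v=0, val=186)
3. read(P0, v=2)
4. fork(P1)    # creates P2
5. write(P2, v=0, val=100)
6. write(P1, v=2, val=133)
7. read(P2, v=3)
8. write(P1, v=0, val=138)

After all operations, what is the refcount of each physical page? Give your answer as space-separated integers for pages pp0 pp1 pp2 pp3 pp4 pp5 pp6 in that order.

Answer: 1 3 2 3 1 1 1

Derivation:
Op 1: fork(P0) -> P1. 4 ppages; refcounts: pp0:2 pp1:2 pp2:2 pp3:2
Op 2: write(P1, v0, 186). refcount(pp0)=2>1 -> COPY to pp4. 5 ppages; refcounts: pp0:1 pp1:2 pp2:2 pp3:2 pp4:1
Op 3: read(P0, v2) -> 32. No state change.
Op 4: fork(P1) -> P2. 5 ppages; refcounts: pp0:1 pp1:3 pp2:3 pp3:3 pp4:2
Op 5: write(P2, v0, 100). refcount(pp4)=2>1 -> COPY to pp5. 6 ppages; refcounts: pp0:1 pp1:3 pp2:3 pp3:3 pp4:1 pp5:1
Op 6: write(P1, v2, 133). refcount(pp2)=3>1 -> COPY to pp6. 7 ppages; refcounts: pp0:1 pp1:3 pp2:2 pp3:3 pp4:1 pp5:1 pp6:1
Op 7: read(P2, v3) -> 13. No state change.
Op 8: write(P1, v0, 138). refcount(pp4)=1 -> write in place. 7 ppages; refcounts: pp0:1 pp1:3 pp2:2 pp3:3 pp4:1 pp5:1 pp6:1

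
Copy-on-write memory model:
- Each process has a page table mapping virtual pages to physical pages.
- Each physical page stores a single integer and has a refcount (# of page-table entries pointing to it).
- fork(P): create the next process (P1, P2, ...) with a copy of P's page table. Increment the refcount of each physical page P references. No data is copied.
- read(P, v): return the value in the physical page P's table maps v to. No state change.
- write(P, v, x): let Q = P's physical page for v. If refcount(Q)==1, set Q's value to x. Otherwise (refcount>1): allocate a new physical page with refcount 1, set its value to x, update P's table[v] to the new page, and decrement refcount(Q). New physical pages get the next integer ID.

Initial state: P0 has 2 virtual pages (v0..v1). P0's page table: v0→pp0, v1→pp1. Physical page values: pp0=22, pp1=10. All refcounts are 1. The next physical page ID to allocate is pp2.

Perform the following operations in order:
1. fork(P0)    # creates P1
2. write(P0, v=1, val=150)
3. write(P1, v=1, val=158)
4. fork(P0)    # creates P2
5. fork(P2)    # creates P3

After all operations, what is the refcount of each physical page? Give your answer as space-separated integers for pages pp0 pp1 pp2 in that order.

Op 1: fork(P0) -> P1. 2 ppages; refcounts: pp0:2 pp1:2
Op 2: write(P0, v1, 150). refcount(pp1)=2>1 -> COPY to pp2. 3 ppages; refcounts: pp0:2 pp1:1 pp2:1
Op 3: write(P1, v1, 158). refcount(pp1)=1 -> write in place. 3 ppages; refcounts: pp0:2 pp1:1 pp2:1
Op 4: fork(P0) -> P2. 3 ppages; refcounts: pp0:3 pp1:1 pp2:2
Op 5: fork(P2) -> P3. 3 ppages; refcounts: pp0:4 pp1:1 pp2:3

Answer: 4 1 3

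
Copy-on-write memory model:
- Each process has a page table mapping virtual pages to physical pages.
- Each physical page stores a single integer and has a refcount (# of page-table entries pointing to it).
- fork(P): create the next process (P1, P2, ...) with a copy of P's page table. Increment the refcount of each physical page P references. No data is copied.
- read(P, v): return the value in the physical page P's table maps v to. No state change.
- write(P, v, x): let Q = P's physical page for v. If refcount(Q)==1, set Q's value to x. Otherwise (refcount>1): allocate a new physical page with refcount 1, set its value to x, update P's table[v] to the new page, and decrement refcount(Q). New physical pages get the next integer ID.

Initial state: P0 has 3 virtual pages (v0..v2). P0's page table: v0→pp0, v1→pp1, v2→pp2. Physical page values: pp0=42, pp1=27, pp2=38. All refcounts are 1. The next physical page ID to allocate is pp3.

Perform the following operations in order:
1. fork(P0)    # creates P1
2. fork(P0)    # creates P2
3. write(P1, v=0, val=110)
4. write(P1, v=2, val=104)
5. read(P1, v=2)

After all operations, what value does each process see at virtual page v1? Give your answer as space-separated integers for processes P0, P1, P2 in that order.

Op 1: fork(P0) -> P1. 3 ppages; refcounts: pp0:2 pp1:2 pp2:2
Op 2: fork(P0) -> P2. 3 ppages; refcounts: pp0:3 pp1:3 pp2:3
Op 3: write(P1, v0, 110). refcount(pp0)=3>1 -> COPY to pp3. 4 ppages; refcounts: pp0:2 pp1:3 pp2:3 pp3:1
Op 4: write(P1, v2, 104). refcount(pp2)=3>1 -> COPY to pp4. 5 ppages; refcounts: pp0:2 pp1:3 pp2:2 pp3:1 pp4:1
Op 5: read(P1, v2) -> 104. No state change.
P0: v1 -> pp1 = 27
P1: v1 -> pp1 = 27
P2: v1 -> pp1 = 27

Answer: 27 27 27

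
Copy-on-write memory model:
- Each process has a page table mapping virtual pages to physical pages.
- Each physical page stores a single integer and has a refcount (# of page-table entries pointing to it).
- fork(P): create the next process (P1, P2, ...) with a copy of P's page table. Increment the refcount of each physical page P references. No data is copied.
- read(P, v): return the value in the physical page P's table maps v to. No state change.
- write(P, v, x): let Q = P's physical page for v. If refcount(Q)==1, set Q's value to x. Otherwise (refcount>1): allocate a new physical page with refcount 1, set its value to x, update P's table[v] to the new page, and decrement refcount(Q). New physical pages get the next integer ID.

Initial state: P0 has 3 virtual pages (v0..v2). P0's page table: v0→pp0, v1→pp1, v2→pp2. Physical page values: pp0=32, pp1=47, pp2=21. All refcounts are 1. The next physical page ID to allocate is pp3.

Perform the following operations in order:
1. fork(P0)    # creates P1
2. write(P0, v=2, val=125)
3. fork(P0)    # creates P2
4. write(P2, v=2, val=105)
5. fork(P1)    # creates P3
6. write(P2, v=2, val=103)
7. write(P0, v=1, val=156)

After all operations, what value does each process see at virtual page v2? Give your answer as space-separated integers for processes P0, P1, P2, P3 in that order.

Answer: 125 21 103 21

Derivation:
Op 1: fork(P0) -> P1. 3 ppages; refcounts: pp0:2 pp1:2 pp2:2
Op 2: write(P0, v2, 125). refcount(pp2)=2>1 -> COPY to pp3. 4 ppages; refcounts: pp0:2 pp1:2 pp2:1 pp3:1
Op 3: fork(P0) -> P2. 4 ppages; refcounts: pp0:3 pp1:3 pp2:1 pp3:2
Op 4: write(P2, v2, 105). refcount(pp3)=2>1 -> COPY to pp4. 5 ppages; refcounts: pp0:3 pp1:3 pp2:1 pp3:1 pp4:1
Op 5: fork(P1) -> P3. 5 ppages; refcounts: pp0:4 pp1:4 pp2:2 pp3:1 pp4:1
Op 6: write(P2, v2, 103). refcount(pp4)=1 -> write in place. 5 ppages; refcounts: pp0:4 pp1:4 pp2:2 pp3:1 pp4:1
Op 7: write(P0, v1, 156). refcount(pp1)=4>1 -> COPY to pp5. 6 ppages; refcounts: pp0:4 pp1:3 pp2:2 pp3:1 pp4:1 pp5:1
P0: v2 -> pp3 = 125
P1: v2 -> pp2 = 21
P2: v2 -> pp4 = 103
P3: v2 -> pp2 = 21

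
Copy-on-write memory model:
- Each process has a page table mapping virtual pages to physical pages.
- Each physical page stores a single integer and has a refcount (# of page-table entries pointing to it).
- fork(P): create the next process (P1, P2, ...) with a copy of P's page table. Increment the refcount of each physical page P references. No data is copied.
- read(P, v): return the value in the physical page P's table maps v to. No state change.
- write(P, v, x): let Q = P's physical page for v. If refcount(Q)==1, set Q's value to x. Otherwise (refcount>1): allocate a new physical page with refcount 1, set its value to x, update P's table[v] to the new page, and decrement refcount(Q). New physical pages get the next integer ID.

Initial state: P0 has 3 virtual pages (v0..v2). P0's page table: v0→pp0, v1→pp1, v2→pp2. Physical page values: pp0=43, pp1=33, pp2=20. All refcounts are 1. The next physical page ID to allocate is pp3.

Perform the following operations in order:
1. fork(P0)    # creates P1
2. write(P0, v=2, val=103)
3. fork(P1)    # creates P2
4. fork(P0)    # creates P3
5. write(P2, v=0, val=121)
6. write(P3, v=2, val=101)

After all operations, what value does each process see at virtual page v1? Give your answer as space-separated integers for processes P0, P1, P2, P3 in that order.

Op 1: fork(P0) -> P1. 3 ppages; refcounts: pp0:2 pp1:2 pp2:2
Op 2: write(P0, v2, 103). refcount(pp2)=2>1 -> COPY to pp3. 4 ppages; refcounts: pp0:2 pp1:2 pp2:1 pp3:1
Op 3: fork(P1) -> P2. 4 ppages; refcounts: pp0:3 pp1:3 pp2:2 pp3:1
Op 4: fork(P0) -> P3. 4 ppages; refcounts: pp0:4 pp1:4 pp2:2 pp3:2
Op 5: write(P2, v0, 121). refcount(pp0)=4>1 -> COPY to pp4. 5 ppages; refcounts: pp0:3 pp1:4 pp2:2 pp3:2 pp4:1
Op 6: write(P3, v2, 101). refcount(pp3)=2>1 -> COPY to pp5. 6 ppages; refcounts: pp0:3 pp1:4 pp2:2 pp3:1 pp4:1 pp5:1
P0: v1 -> pp1 = 33
P1: v1 -> pp1 = 33
P2: v1 -> pp1 = 33
P3: v1 -> pp1 = 33

Answer: 33 33 33 33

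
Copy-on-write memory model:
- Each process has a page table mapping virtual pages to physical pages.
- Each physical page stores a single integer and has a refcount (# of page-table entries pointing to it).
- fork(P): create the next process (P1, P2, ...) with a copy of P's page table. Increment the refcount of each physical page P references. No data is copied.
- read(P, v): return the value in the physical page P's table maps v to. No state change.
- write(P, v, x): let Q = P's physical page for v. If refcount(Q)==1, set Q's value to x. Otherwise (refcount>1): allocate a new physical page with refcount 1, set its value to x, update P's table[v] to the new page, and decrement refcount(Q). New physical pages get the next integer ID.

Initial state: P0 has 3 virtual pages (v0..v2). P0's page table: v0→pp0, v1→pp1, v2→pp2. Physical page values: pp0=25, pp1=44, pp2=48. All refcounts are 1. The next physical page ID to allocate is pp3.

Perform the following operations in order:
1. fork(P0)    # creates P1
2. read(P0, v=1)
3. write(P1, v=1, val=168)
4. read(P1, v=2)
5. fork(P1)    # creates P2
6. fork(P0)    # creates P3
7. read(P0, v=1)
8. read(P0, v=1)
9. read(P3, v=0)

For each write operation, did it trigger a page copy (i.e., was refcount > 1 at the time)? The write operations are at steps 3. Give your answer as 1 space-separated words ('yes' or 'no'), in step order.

Op 1: fork(P0) -> P1. 3 ppages; refcounts: pp0:2 pp1:2 pp2:2
Op 2: read(P0, v1) -> 44. No state change.
Op 3: write(P1, v1, 168). refcount(pp1)=2>1 -> COPY to pp3. 4 ppages; refcounts: pp0:2 pp1:1 pp2:2 pp3:1
Op 4: read(P1, v2) -> 48. No state change.
Op 5: fork(P1) -> P2. 4 ppages; refcounts: pp0:3 pp1:1 pp2:3 pp3:2
Op 6: fork(P0) -> P3. 4 ppages; refcounts: pp0:4 pp1:2 pp2:4 pp3:2
Op 7: read(P0, v1) -> 44. No state change.
Op 8: read(P0, v1) -> 44. No state change.
Op 9: read(P3, v0) -> 25. No state change.

yes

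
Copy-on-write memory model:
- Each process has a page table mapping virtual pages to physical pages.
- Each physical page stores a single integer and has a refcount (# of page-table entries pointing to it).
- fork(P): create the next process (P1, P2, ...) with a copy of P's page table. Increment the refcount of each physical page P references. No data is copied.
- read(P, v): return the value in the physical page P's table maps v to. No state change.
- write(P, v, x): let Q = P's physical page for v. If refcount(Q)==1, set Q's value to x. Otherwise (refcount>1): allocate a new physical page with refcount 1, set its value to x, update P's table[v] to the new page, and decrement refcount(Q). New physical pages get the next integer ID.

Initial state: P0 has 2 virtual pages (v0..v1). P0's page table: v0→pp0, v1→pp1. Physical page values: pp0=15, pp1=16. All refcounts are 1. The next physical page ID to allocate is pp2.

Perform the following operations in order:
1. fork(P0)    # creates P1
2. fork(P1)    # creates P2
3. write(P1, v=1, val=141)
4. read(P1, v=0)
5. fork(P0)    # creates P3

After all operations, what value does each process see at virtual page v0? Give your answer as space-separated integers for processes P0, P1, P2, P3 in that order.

Op 1: fork(P0) -> P1. 2 ppages; refcounts: pp0:2 pp1:2
Op 2: fork(P1) -> P2. 2 ppages; refcounts: pp0:3 pp1:3
Op 3: write(P1, v1, 141). refcount(pp1)=3>1 -> COPY to pp2. 3 ppages; refcounts: pp0:3 pp1:2 pp2:1
Op 4: read(P1, v0) -> 15. No state change.
Op 5: fork(P0) -> P3. 3 ppages; refcounts: pp0:4 pp1:3 pp2:1
P0: v0 -> pp0 = 15
P1: v0 -> pp0 = 15
P2: v0 -> pp0 = 15
P3: v0 -> pp0 = 15

Answer: 15 15 15 15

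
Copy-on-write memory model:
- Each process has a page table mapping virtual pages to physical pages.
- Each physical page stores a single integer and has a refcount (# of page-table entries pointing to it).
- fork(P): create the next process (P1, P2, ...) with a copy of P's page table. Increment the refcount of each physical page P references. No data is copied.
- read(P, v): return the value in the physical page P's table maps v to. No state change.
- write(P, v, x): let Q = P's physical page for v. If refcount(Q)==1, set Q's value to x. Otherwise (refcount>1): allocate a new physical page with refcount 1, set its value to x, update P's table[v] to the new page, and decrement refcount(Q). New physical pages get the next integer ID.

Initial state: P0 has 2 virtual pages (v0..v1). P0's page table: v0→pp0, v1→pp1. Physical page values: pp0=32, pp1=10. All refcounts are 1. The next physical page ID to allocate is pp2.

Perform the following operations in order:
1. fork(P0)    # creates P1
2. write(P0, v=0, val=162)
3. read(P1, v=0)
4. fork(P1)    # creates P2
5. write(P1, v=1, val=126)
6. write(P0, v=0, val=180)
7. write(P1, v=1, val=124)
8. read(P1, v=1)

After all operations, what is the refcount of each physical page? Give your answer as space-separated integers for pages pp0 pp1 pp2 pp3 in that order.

Answer: 2 2 1 1

Derivation:
Op 1: fork(P0) -> P1. 2 ppages; refcounts: pp0:2 pp1:2
Op 2: write(P0, v0, 162). refcount(pp0)=2>1 -> COPY to pp2. 3 ppages; refcounts: pp0:1 pp1:2 pp2:1
Op 3: read(P1, v0) -> 32. No state change.
Op 4: fork(P1) -> P2. 3 ppages; refcounts: pp0:2 pp1:3 pp2:1
Op 5: write(P1, v1, 126). refcount(pp1)=3>1 -> COPY to pp3. 4 ppages; refcounts: pp0:2 pp1:2 pp2:1 pp3:1
Op 6: write(P0, v0, 180). refcount(pp2)=1 -> write in place. 4 ppages; refcounts: pp0:2 pp1:2 pp2:1 pp3:1
Op 7: write(P1, v1, 124). refcount(pp3)=1 -> write in place. 4 ppages; refcounts: pp0:2 pp1:2 pp2:1 pp3:1
Op 8: read(P1, v1) -> 124. No state change.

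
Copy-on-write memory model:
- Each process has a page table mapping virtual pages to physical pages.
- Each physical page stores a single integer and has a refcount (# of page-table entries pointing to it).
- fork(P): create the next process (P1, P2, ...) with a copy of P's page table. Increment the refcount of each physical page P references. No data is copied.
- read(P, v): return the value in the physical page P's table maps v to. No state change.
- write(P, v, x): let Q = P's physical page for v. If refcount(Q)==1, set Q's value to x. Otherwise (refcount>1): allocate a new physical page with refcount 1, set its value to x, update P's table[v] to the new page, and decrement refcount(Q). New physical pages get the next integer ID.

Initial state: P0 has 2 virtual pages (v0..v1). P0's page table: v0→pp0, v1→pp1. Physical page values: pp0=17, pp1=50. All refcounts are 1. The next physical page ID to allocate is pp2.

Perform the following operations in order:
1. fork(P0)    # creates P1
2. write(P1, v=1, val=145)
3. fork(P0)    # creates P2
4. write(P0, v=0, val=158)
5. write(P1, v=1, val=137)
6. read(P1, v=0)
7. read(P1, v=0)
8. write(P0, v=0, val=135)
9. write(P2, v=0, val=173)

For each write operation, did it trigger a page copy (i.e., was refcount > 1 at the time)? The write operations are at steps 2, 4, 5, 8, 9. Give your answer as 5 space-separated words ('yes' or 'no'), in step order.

Op 1: fork(P0) -> P1. 2 ppages; refcounts: pp0:2 pp1:2
Op 2: write(P1, v1, 145). refcount(pp1)=2>1 -> COPY to pp2. 3 ppages; refcounts: pp0:2 pp1:1 pp2:1
Op 3: fork(P0) -> P2. 3 ppages; refcounts: pp0:3 pp1:2 pp2:1
Op 4: write(P0, v0, 158). refcount(pp0)=3>1 -> COPY to pp3. 4 ppages; refcounts: pp0:2 pp1:2 pp2:1 pp3:1
Op 5: write(P1, v1, 137). refcount(pp2)=1 -> write in place. 4 ppages; refcounts: pp0:2 pp1:2 pp2:1 pp3:1
Op 6: read(P1, v0) -> 17. No state change.
Op 7: read(P1, v0) -> 17. No state change.
Op 8: write(P0, v0, 135). refcount(pp3)=1 -> write in place. 4 ppages; refcounts: pp0:2 pp1:2 pp2:1 pp3:1
Op 9: write(P2, v0, 173). refcount(pp0)=2>1 -> COPY to pp4. 5 ppages; refcounts: pp0:1 pp1:2 pp2:1 pp3:1 pp4:1

yes yes no no yes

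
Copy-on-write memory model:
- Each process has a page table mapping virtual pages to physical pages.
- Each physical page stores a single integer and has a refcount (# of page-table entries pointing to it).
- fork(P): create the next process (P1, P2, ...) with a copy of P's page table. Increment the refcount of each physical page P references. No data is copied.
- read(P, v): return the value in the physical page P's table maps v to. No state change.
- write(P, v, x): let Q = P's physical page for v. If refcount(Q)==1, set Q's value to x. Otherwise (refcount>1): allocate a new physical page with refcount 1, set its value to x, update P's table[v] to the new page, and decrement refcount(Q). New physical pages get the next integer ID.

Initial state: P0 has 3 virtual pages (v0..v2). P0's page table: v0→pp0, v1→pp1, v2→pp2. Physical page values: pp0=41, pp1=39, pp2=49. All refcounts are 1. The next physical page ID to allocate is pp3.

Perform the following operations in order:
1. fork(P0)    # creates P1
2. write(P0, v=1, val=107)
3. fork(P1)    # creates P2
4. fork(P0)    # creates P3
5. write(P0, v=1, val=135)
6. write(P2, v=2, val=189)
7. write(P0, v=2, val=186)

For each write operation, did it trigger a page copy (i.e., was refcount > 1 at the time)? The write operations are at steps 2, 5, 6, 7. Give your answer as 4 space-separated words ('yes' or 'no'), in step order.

Op 1: fork(P0) -> P1. 3 ppages; refcounts: pp0:2 pp1:2 pp2:2
Op 2: write(P0, v1, 107). refcount(pp1)=2>1 -> COPY to pp3. 4 ppages; refcounts: pp0:2 pp1:1 pp2:2 pp3:1
Op 3: fork(P1) -> P2. 4 ppages; refcounts: pp0:3 pp1:2 pp2:3 pp3:1
Op 4: fork(P0) -> P3. 4 ppages; refcounts: pp0:4 pp1:2 pp2:4 pp3:2
Op 5: write(P0, v1, 135). refcount(pp3)=2>1 -> COPY to pp4. 5 ppages; refcounts: pp0:4 pp1:2 pp2:4 pp3:1 pp4:1
Op 6: write(P2, v2, 189). refcount(pp2)=4>1 -> COPY to pp5. 6 ppages; refcounts: pp0:4 pp1:2 pp2:3 pp3:1 pp4:1 pp5:1
Op 7: write(P0, v2, 186). refcount(pp2)=3>1 -> COPY to pp6. 7 ppages; refcounts: pp0:4 pp1:2 pp2:2 pp3:1 pp4:1 pp5:1 pp6:1

yes yes yes yes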